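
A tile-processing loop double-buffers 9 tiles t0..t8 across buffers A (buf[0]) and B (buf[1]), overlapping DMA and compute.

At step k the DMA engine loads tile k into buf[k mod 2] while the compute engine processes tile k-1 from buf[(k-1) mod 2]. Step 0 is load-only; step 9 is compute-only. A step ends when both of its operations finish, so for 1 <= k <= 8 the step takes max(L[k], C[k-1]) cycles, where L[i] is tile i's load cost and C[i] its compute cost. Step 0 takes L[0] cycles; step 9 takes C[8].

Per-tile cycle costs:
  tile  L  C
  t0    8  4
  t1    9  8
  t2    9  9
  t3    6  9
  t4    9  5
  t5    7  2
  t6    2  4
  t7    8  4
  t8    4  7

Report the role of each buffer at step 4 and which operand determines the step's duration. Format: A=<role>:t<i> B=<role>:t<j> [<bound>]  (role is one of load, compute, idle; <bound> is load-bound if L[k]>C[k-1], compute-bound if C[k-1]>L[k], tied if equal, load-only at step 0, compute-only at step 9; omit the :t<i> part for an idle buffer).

k=0 load=t0/8c comp=- wait=8 total=8
k=1 load=t1/9c comp=t0/4c wait=9 total=17
k=2 load=t2/9c comp=t1/8c wait=9 total=26
k=3 load=t3/6c comp=t2/9c wait=9 total=35
k=4 load=t4/9c comp=t3/9c wait=9 total=44
k=5 load=t5/7c comp=t4/5c wait=7 total=51
k=6 load=t6/2c comp=t5/2c wait=2 total=53
k=7 load=t7/8c comp=t6/4c wait=8 total=61
k=8 load=t8/4c comp=t7/4c wait=4 total=65
k=9 load=- comp=t8/7c wait=7 total=72

step 4: A=load:t4 B=compute:t3 [tied]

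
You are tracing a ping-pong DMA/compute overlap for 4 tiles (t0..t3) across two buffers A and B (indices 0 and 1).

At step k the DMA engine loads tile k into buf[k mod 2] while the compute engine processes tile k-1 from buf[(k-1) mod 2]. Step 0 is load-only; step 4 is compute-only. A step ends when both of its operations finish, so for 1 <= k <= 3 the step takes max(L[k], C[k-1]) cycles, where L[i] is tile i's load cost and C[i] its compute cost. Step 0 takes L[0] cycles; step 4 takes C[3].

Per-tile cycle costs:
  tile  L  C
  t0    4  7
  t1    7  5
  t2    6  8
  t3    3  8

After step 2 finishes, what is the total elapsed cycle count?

end_cycle[2] = 17

k=0 load=t0/4c comp=- wait=4 total=4
k=1 load=t1/7c comp=t0/7c wait=7 total=11
k=2 load=t2/6c comp=t1/5c wait=6 total=17
k=3 load=t3/3c comp=t2/8c wait=8 total=25
k=4 load=- comp=t3/8c wait=8 total=33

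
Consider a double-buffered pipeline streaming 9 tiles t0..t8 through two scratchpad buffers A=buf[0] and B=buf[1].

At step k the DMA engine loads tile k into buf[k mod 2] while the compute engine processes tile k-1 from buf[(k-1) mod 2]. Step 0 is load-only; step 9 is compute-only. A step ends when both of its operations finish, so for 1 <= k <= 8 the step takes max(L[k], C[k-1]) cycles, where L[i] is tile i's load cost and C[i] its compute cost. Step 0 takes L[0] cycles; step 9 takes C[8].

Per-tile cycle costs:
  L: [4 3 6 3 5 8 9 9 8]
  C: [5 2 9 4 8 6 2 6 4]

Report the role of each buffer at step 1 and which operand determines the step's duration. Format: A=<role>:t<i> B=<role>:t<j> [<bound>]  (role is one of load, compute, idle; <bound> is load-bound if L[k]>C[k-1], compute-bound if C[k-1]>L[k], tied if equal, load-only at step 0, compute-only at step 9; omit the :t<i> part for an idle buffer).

step 1: A=compute:t0 B=load:t1 [compute-bound]

  0. 4=4c; end=4; A:t0 B:-
  1. max(3,5)=5c; end=9; A:t0 B:t1
  2. max(6,2)=6c; end=15; A:t2 B:t1
  3. max(3,9)=9c; end=24; A:t2 B:t3
  4. max(5,4)=5c; end=29; A:t4 B:t3
  5. max(8,8)=8c; end=37; A:t4 B:t5
  6. max(9,6)=9c; end=46; A:t6 B:t5
  7. max(9,2)=9c; end=55; A:t6 B:t7
  8. max(8,6)=8c; end=63; A:t8 B:t7
  9. 4=4c; end=67; A:t8 B:t7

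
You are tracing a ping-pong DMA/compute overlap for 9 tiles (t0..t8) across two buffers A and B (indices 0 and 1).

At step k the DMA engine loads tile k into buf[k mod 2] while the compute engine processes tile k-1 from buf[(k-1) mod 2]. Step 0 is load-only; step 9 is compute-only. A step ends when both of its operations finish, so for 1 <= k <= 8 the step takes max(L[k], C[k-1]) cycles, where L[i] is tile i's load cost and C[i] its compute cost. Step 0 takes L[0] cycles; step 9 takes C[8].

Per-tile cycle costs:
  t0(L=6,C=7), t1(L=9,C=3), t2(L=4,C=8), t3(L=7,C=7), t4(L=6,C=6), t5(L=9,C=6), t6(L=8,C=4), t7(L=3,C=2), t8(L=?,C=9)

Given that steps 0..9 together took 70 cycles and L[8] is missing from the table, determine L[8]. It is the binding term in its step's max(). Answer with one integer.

L[8] = 6

step 0 = dur = L[0]=6 = 6
step 1 = dur = max(L[1]=9, C[0]=7) = 9
step 2 = dur = max(L[2]=4, C[1]=3) = 4
step 3 = dur = max(L[3]=7, C[2]=8) = 8
step 4 = dur = max(L[4]=6, C[3]=7) = 7
step 5 = dur = max(L[5]=9, C[4]=6) = 9
step 6 = dur = max(L[6]=8, C[5]=6) = 8
step 7 = dur = max(L[7]=3, C[6]=4) = 4
step 8 = dur = max(L[8]=?, C[7]=2) = L[8]  (unknown; binding)
step 9 = dur = C[8]=9 = 9
sum of known step durations = 64
dur[8] = total - known = 70 - 64 = 6
L[8] is the binding max in step 8, so L[8] = dur[8] = 6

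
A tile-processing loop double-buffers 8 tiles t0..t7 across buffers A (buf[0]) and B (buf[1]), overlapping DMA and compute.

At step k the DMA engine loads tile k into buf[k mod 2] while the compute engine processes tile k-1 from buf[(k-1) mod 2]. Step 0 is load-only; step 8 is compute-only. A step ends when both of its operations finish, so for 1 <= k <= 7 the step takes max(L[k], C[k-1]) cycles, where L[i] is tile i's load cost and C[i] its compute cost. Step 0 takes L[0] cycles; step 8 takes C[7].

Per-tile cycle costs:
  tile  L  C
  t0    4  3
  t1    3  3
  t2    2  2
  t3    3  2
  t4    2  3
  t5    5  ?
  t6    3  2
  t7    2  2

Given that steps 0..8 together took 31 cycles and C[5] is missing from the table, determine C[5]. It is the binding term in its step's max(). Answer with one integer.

step 0: dur = L[0]=4 = 4
step 1: dur = max(L[1]=3, C[0]=3) = 3
step 2: dur = max(L[2]=2, C[1]=3) = 3
step 3: dur = max(L[3]=3, C[2]=2) = 3
step 4: dur = max(L[4]=2, C[3]=2) = 2
step 5: dur = max(L[5]=5, C[4]=3) = 5
step 6: dur = max(L[6]=3, C[5]=?) = C[5]  (unknown; binding)
step 7: dur = max(L[7]=2, C[6]=2) = 2
step 8: dur = C[7]=2 = 2
sum of known step durations = 24
dur[6] = total - known = 31 - 24 = 7
C[5] is the binding max in step 6, so C[5] = dur[6] = 7

C[5] = 7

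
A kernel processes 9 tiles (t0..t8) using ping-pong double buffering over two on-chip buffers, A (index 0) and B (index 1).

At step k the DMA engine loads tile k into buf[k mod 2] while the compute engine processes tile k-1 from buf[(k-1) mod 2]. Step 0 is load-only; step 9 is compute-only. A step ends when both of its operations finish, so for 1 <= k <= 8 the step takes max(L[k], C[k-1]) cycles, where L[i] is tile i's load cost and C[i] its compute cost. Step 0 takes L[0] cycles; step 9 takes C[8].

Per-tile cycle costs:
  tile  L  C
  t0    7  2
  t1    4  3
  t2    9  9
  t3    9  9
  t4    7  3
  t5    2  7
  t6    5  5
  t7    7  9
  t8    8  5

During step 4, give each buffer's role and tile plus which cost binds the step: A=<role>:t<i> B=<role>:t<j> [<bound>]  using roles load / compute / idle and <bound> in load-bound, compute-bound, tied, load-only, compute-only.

step 4: A=load:t4 B=compute:t3 [compute-bound]

k=0 load=t0/7c comp=- wait=7 total=7
k=1 load=t1/4c comp=t0/2c wait=4 total=11
k=2 load=t2/9c comp=t1/3c wait=9 total=20
k=3 load=t3/9c comp=t2/9c wait=9 total=29
k=4 load=t4/7c comp=t3/9c wait=9 total=38
k=5 load=t5/2c comp=t4/3c wait=3 total=41
k=6 load=t6/5c comp=t5/7c wait=7 total=48
k=7 load=t7/7c comp=t6/5c wait=7 total=55
k=8 load=t8/8c comp=t7/9c wait=9 total=64
k=9 load=- comp=t8/5c wait=5 total=69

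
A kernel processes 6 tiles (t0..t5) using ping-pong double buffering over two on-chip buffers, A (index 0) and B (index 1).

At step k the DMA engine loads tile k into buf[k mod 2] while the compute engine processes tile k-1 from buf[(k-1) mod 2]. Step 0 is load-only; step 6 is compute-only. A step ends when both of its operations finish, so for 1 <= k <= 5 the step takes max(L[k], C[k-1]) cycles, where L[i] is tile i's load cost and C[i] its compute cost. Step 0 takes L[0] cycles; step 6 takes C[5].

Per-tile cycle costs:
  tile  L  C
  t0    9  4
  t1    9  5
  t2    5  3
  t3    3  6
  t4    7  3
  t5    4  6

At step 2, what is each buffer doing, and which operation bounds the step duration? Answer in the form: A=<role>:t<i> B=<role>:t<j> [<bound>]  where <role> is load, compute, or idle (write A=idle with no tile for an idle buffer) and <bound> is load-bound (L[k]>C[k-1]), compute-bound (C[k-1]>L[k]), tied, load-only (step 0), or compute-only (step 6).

k=0 load=t0/9c comp=- wait=9 total=9
k=1 load=t1/9c comp=t0/4c wait=9 total=18
k=2 load=t2/5c comp=t1/5c wait=5 total=23
k=3 load=t3/3c comp=t2/3c wait=3 total=26
k=4 load=t4/7c comp=t3/6c wait=7 total=33
k=5 load=t5/4c comp=t4/3c wait=4 total=37
k=6 load=- comp=t5/6c wait=6 total=43

step 2: A=load:t2 B=compute:t1 [tied]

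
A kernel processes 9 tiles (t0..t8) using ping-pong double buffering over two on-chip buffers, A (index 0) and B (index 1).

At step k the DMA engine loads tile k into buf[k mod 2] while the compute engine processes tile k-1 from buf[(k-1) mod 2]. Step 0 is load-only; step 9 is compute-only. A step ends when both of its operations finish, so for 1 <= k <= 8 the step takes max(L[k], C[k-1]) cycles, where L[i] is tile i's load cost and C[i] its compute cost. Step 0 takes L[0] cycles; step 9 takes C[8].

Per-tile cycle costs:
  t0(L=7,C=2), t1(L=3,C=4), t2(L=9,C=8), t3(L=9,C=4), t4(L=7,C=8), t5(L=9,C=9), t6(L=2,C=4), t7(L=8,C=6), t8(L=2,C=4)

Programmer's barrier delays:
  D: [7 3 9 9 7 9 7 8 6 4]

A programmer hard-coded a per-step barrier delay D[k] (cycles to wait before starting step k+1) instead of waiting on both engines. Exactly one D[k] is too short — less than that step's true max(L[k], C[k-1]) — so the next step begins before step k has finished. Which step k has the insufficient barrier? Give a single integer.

[0] required=L[0]=7=7 vs D=7 ok
[1] required=max(L[1]=3,C[0]=2)=3 vs D=3 ok
[2] required=max(L[2]=9,C[1]=4)=9 vs D=9 ok
[3] required=max(L[3]=9,C[2]=8)=9 vs D=9 ok
[4] required=max(L[4]=7,C[3]=4)=7 vs D=7 ok
[5] required=max(L[5]=9,C[4]=8)=9 vs D=9 ok
[6] required=max(L[6]=2,C[5]=9)=9 vs D=7 SHORT
[7] required=max(L[7]=8,C[6]=4)=8 vs D=8 ok
[8] required=max(L[8]=2,C[7]=6)=6 vs D=6 ok
[9] required=C[8]=4=4 vs D=4 ok

hazard at step 6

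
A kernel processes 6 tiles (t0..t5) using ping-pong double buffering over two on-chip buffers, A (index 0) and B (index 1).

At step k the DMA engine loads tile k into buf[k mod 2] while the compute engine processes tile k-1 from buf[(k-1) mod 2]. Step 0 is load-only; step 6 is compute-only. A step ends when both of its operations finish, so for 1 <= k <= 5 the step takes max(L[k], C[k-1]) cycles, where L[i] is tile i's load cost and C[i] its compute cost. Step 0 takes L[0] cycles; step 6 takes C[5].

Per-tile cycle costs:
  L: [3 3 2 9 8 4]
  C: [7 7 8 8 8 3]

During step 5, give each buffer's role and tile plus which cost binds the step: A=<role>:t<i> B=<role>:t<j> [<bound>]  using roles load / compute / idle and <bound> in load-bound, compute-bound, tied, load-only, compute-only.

step 0: L[0]=3 → dur=3, Σ=3 | A=load:t0 B=idle [load-only]
step 1: L[1]=3 C[0]=7 → dur=7, Σ=10 | A=compute:t0 B=load:t1 [compute-bound]
step 2: L[2]=2 C[1]=7 → dur=7, Σ=17 | A=load:t2 B=compute:t1 [compute-bound]
step 3: L[3]=9 C[2]=8 → dur=9, Σ=26 | A=compute:t2 B=load:t3 [load-bound]
step 4: L[4]=8 C[3]=8 → dur=8, Σ=34 | A=load:t4 B=compute:t3 [tied]
step 5: L[5]=4 C[4]=8 → dur=8, Σ=42 | A=compute:t4 B=load:t5 [compute-bound]
step 6: C[5]=3 → dur=3, Σ=45 | A=idle B=compute:t5 [compute-only]

step 5: A=compute:t4 B=load:t5 [compute-bound]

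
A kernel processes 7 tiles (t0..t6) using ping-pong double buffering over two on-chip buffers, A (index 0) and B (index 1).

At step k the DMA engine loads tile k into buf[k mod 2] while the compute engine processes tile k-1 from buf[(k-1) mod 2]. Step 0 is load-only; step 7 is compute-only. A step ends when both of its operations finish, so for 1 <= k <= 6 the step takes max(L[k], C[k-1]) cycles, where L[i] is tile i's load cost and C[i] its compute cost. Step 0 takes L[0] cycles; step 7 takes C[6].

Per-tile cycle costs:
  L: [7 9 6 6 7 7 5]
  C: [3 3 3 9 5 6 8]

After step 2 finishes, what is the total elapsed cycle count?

end_cycle[2] = 22

[0] DMA t0→A (7c) ∥ CU idle ⇒ 7c, clock 7
[1] DMA t1→B (9c) ∥ CU A:t0 (3c) ⇒ 9c, clock 16
[2] DMA t2→A (6c) ∥ CU B:t1 (3c) ⇒ 6c, clock 22
[3] DMA t3→B (6c) ∥ CU A:t2 (3c) ⇒ 6c, clock 28
[4] DMA t4→A (7c) ∥ CU B:t3 (9c) ⇒ 9c, clock 37
[5] DMA t5→B (7c) ∥ CU A:t4 (5c) ⇒ 7c, clock 44
[6] DMA t6→A (5c) ∥ CU B:t5 (6c) ⇒ 6c, clock 50
[7] DMA idle ∥ CU A:t6 (8c) ⇒ 8c, clock 58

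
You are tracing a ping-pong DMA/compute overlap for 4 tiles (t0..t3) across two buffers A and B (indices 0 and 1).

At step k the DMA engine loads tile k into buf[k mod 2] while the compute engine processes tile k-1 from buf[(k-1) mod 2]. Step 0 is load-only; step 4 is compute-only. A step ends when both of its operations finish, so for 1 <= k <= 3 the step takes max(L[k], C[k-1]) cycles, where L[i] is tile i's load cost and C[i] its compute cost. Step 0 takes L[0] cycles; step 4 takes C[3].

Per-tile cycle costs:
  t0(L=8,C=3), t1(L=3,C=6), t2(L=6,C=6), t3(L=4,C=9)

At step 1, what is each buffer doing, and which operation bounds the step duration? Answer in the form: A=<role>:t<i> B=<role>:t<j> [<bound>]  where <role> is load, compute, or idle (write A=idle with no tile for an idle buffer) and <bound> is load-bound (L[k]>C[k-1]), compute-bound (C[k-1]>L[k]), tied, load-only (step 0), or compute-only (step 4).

  0. 8=8c; end=8; A:t0 B:-
  1. max(3,3)=3c; end=11; A:t0 B:t1
  2. max(6,6)=6c; end=17; A:t2 B:t1
  3. max(4,6)=6c; end=23; A:t2 B:t3
  4. 9=9c; end=32; A:t2 B:t3

step 1: A=compute:t0 B=load:t1 [tied]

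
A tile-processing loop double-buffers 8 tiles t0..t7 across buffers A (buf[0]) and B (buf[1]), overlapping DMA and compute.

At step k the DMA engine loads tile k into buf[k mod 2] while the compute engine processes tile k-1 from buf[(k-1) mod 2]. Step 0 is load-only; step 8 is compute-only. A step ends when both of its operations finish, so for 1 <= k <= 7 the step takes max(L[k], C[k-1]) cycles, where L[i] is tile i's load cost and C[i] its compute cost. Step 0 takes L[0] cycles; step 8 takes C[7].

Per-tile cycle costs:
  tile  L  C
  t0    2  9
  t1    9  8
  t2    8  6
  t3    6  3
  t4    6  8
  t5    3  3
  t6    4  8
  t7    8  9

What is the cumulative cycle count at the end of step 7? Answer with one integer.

  0. 2=2c; end=2; A:t0 B:-
  1. max(9,9)=9c; end=11; A:t0 B:t1
  2. max(8,8)=8c; end=19; A:t2 B:t1
  3. max(6,6)=6c; end=25; A:t2 B:t3
  4. max(6,3)=6c; end=31; A:t4 B:t3
  5. max(3,8)=8c; end=39; A:t4 B:t5
  6. max(4,3)=4c; end=43; A:t6 B:t5
  7. max(8,8)=8c; end=51; A:t6 B:t7
  8. 9=9c; end=60; A:t6 B:t7

end_cycle[7] = 51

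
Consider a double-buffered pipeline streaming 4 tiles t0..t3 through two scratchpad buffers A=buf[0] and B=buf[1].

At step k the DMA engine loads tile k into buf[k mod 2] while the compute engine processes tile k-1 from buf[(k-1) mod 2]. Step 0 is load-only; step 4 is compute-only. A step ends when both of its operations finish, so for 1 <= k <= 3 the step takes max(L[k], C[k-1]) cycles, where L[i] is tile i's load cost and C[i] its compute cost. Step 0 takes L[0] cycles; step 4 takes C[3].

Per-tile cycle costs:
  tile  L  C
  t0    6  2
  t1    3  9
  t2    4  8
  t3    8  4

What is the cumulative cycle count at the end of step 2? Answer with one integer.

step 0: L[0]=6 → dur=6, Σ=6 | A=load:t0 B=idle [load-only]
step 1: L[1]=3 C[0]=2 → dur=3, Σ=9 | A=compute:t0 B=load:t1 [load-bound]
step 2: L[2]=4 C[1]=9 → dur=9, Σ=18 | A=load:t2 B=compute:t1 [compute-bound]
step 3: L[3]=8 C[2]=8 → dur=8, Σ=26 | A=compute:t2 B=load:t3 [tied]
step 4: C[3]=4 → dur=4, Σ=30 | A=idle B=compute:t3 [compute-only]

end_cycle[2] = 18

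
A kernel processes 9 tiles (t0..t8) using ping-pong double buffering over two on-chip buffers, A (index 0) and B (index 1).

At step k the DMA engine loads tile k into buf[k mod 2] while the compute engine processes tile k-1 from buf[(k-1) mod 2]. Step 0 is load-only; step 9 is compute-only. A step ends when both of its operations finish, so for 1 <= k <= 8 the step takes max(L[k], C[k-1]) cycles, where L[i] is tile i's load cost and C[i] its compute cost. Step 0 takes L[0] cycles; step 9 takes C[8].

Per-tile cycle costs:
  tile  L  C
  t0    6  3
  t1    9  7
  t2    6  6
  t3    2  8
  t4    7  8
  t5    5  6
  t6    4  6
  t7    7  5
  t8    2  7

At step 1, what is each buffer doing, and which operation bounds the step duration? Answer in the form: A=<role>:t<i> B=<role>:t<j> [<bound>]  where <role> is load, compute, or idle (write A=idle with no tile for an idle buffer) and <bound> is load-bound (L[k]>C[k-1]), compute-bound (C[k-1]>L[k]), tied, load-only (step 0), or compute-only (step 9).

step 0: L[0]=6 → dur=6, Σ=6 | A=load:t0 B=idle [load-only]
step 1: L[1]=9 C[0]=3 → dur=9, Σ=15 | A=compute:t0 B=load:t1 [load-bound]
step 2: L[2]=6 C[1]=7 → dur=7, Σ=22 | A=load:t2 B=compute:t1 [compute-bound]
step 3: L[3]=2 C[2]=6 → dur=6, Σ=28 | A=compute:t2 B=load:t3 [compute-bound]
step 4: L[4]=7 C[3]=8 → dur=8, Σ=36 | A=load:t4 B=compute:t3 [compute-bound]
step 5: L[5]=5 C[4]=8 → dur=8, Σ=44 | A=compute:t4 B=load:t5 [compute-bound]
step 6: L[6]=4 C[5]=6 → dur=6, Σ=50 | A=load:t6 B=compute:t5 [compute-bound]
step 7: L[7]=7 C[6]=6 → dur=7, Σ=57 | A=compute:t6 B=load:t7 [load-bound]
step 8: L[8]=2 C[7]=5 → dur=5, Σ=62 | A=load:t8 B=compute:t7 [compute-bound]
step 9: C[8]=7 → dur=7, Σ=69 | A=compute:t8 B=idle [compute-only]

step 1: A=compute:t0 B=load:t1 [load-bound]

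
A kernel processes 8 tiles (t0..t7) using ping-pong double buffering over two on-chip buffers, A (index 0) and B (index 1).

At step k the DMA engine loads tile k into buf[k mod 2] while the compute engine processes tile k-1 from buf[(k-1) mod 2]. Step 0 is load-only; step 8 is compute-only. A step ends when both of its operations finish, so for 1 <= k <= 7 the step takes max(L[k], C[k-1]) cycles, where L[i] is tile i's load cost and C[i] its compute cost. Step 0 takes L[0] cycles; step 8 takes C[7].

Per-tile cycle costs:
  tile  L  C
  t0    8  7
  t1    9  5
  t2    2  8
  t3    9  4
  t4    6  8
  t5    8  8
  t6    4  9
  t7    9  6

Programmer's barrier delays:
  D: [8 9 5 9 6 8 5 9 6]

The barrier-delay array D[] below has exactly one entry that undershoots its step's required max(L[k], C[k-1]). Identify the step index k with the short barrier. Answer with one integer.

hazard at step 6

k=0 barrier L[0]=8→8c, D[0]=8 ok
k=1 barrier max(L[1]=9,C[0]=7)→9c, D[1]=9 ok
k=2 barrier max(L[2]=2,C[1]=5)→5c, D[2]=5 ok
k=3 barrier max(L[3]=9,C[2]=8)→9c, D[3]=9 ok
k=4 barrier max(L[4]=6,C[3]=4)→6c, D[4]=6 ok
k=5 barrier max(L[5]=8,C[4]=8)→8c, D[5]=8 ok
k=6 barrier max(L[6]=4,C[5]=8)→8c, D[6]=5 SHORT
k=7 barrier max(L[7]=9,C[6]=9)→9c, D[7]=9 ok
k=8 barrier C[7]=6→6c, D[8]=6 ok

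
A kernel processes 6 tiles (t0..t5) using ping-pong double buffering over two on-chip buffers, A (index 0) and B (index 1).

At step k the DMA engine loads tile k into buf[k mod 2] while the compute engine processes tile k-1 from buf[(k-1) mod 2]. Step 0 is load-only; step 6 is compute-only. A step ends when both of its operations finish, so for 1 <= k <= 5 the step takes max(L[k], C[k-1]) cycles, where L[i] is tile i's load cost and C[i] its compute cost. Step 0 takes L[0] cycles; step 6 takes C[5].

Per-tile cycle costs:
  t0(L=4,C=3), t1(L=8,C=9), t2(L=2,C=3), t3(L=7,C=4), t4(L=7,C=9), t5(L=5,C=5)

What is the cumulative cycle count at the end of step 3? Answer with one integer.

end_cycle[3] = 28

step 0: L[0]=4 → dur=4, Σ=4 | A=load:t0 B=idle [load-only]
step 1: L[1]=8 C[0]=3 → dur=8, Σ=12 | A=compute:t0 B=load:t1 [load-bound]
step 2: L[2]=2 C[1]=9 → dur=9, Σ=21 | A=load:t2 B=compute:t1 [compute-bound]
step 3: L[3]=7 C[2]=3 → dur=7, Σ=28 | A=compute:t2 B=load:t3 [load-bound]
step 4: L[4]=7 C[3]=4 → dur=7, Σ=35 | A=load:t4 B=compute:t3 [load-bound]
step 5: L[5]=5 C[4]=9 → dur=9, Σ=44 | A=compute:t4 B=load:t5 [compute-bound]
step 6: C[5]=5 → dur=5, Σ=49 | A=idle B=compute:t5 [compute-only]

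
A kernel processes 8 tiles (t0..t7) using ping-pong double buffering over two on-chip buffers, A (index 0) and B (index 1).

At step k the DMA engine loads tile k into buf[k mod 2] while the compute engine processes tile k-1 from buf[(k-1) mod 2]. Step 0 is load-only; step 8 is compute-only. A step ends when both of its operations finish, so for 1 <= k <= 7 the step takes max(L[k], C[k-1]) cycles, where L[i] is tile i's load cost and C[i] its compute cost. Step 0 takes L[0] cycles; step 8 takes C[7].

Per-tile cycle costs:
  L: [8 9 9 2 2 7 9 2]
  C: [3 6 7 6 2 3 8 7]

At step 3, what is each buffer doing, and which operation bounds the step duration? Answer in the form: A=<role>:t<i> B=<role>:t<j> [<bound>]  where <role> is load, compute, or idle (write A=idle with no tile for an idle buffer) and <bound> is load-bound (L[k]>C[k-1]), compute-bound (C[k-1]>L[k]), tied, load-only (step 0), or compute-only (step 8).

step 3: A=compute:t2 B=load:t3 [compute-bound]

[0] DMA t0→A (8c) ∥ CU idle ⇒ 8c, clock 8
[1] DMA t1→B (9c) ∥ CU A:t0 (3c) ⇒ 9c, clock 17
[2] DMA t2→A (9c) ∥ CU B:t1 (6c) ⇒ 9c, clock 26
[3] DMA t3→B (2c) ∥ CU A:t2 (7c) ⇒ 7c, clock 33
[4] DMA t4→A (2c) ∥ CU B:t3 (6c) ⇒ 6c, clock 39
[5] DMA t5→B (7c) ∥ CU A:t4 (2c) ⇒ 7c, clock 46
[6] DMA t6→A (9c) ∥ CU B:t5 (3c) ⇒ 9c, clock 55
[7] DMA t7→B (2c) ∥ CU A:t6 (8c) ⇒ 8c, clock 63
[8] DMA idle ∥ CU B:t7 (7c) ⇒ 7c, clock 70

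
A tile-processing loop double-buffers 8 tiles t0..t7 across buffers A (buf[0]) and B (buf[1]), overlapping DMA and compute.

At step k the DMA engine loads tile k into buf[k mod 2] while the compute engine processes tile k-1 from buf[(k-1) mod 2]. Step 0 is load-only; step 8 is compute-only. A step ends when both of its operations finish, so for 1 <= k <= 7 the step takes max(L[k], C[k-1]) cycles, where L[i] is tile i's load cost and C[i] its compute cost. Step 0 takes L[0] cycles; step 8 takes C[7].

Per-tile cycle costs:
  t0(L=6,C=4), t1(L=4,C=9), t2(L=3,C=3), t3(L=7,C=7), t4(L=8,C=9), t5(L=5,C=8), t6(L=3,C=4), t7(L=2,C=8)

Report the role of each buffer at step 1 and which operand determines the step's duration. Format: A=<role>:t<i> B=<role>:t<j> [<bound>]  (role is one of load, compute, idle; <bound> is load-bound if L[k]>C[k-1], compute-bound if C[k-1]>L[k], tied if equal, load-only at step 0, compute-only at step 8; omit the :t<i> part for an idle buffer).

[0] DMA t0→A (6c) ∥ CU idle ⇒ 6c, clock 6
[1] DMA t1→B (4c) ∥ CU A:t0 (4c) ⇒ 4c, clock 10
[2] DMA t2→A (3c) ∥ CU B:t1 (9c) ⇒ 9c, clock 19
[3] DMA t3→B (7c) ∥ CU A:t2 (3c) ⇒ 7c, clock 26
[4] DMA t4→A (8c) ∥ CU B:t3 (7c) ⇒ 8c, clock 34
[5] DMA t5→B (5c) ∥ CU A:t4 (9c) ⇒ 9c, clock 43
[6] DMA t6→A (3c) ∥ CU B:t5 (8c) ⇒ 8c, clock 51
[7] DMA t7→B (2c) ∥ CU A:t6 (4c) ⇒ 4c, clock 55
[8] DMA idle ∥ CU B:t7 (8c) ⇒ 8c, clock 63

step 1: A=compute:t0 B=load:t1 [tied]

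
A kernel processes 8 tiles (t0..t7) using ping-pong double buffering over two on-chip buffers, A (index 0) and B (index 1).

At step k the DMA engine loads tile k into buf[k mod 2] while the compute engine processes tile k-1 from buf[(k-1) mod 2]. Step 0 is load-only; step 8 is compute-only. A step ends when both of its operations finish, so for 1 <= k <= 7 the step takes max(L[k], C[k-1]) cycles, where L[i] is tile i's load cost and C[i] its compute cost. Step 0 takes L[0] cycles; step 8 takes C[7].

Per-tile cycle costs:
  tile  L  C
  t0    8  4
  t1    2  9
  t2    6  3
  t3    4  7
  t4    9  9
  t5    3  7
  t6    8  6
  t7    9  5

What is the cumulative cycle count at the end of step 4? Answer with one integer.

end_cycle[4] = 34

[0] DMA t0→A (8c) ∥ CU idle ⇒ 8c, clock 8
[1] DMA t1→B (2c) ∥ CU A:t0 (4c) ⇒ 4c, clock 12
[2] DMA t2→A (6c) ∥ CU B:t1 (9c) ⇒ 9c, clock 21
[3] DMA t3→B (4c) ∥ CU A:t2 (3c) ⇒ 4c, clock 25
[4] DMA t4→A (9c) ∥ CU B:t3 (7c) ⇒ 9c, clock 34
[5] DMA t5→B (3c) ∥ CU A:t4 (9c) ⇒ 9c, clock 43
[6] DMA t6→A (8c) ∥ CU B:t5 (7c) ⇒ 8c, clock 51
[7] DMA t7→B (9c) ∥ CU A:t6 (6c) ⇒ 9c, clock 60
[8] DMA idle ∥ CU B:t7 (5c) ⇒ 5c, clock 65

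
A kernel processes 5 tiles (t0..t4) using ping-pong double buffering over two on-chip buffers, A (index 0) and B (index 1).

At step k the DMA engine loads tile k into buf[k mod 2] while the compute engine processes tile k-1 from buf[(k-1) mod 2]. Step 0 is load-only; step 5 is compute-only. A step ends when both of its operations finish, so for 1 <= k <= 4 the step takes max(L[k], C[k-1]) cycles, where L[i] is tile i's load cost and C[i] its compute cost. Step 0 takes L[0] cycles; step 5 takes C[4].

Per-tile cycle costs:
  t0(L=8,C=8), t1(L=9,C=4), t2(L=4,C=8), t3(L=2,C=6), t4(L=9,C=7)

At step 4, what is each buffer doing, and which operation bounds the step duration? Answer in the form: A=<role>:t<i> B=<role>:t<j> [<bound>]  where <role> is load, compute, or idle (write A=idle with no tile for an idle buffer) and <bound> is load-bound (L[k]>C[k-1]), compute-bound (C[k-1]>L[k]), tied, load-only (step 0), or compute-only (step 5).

  0. 8=8c; end=8; A:t0 B:-
  1. max(9,8)=9c; end=17; A:t0 B:t1
  2. max(4,4)=4c; end=21; A:t2 B:t1
  3. max(2,8)=8c; end=29; A:t2 B:t3
  4. max(9,6)=9c; end=38; A:t4 B:t3
  5. 7=7c; end=45; A:t4 B:t3

step 4: A=load:t4 B=compute:t3 [load-bound]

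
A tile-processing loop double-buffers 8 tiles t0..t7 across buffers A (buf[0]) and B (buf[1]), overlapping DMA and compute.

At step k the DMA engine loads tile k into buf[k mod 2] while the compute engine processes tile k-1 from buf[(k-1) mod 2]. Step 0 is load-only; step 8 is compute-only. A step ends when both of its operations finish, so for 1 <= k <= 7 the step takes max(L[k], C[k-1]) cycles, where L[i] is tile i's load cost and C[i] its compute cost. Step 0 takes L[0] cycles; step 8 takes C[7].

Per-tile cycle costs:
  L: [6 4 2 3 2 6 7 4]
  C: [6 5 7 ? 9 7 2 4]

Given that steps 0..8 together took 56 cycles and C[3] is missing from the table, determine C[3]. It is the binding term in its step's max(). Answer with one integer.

C[3] = 8

step 0 | dur = L[0]=6 = 6
step 1 | dur = max(L[1]=4, C[0]=6) = 6
step 2 | dur = max(L[2]=2, C[1]=5) = 5
step 3 | dur = max(L[3]=3, C[2]=7) = 7
step 4 | dur = max(L[4]=2, C[3]=?) = C[3]  (unknown; binding)
step 5 | dur = max(L[5]=6, C[4]=9) = 9
step 6 | dur = max(L[6]=7, C[5]=7) = 7
step 7 | dur = max(L[7]=4, C[6]=2) = 4
step 8 | dur = C[7]=4 = 4
sum of known step durations = 48
dur[4] = total - known = 56 - 48 = 8
C[3] is the binding max in step 4, so C[3] = dur[4] = 8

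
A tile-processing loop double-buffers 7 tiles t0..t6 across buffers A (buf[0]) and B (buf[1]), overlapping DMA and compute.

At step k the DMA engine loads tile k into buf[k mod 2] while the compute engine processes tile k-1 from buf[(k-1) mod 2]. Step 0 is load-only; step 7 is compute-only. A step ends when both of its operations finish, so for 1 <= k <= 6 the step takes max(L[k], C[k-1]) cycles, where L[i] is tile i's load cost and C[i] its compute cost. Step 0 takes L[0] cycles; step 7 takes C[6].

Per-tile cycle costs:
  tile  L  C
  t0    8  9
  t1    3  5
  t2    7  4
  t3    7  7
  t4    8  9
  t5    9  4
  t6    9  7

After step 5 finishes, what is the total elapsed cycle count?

step 0: L[0]=8 → dur=8, Σ=8 | A=load:t0 B=idle [load-only]
step 1: L[1]=3 C[0]=9 → dur=9, Σ=17 | A=compute:t0 B=load:t1 [compute-bound]
step 2: L[2]=7 C[1]=5 → dur=7, Σ=24 | A=load:t2 B=compute:t1 [load-bound]
step 3: L[3]=7 C[2]=4 → dur=7, Σ=31 | A=compute:t2 B=load:t3 [load-bound]
step 4: L[4]=8 C[3]=7 → dur=8, Σ=39 | A=load:t4 B=compute:t3 [load-bound]
step 5: L[5]=9 C[4]=9 → dur=9, Σ=48 | A=compute:t4 B=load:t5 [tied]
step 6: L[6]=9 C[5]=4 → dur=9, Σ=57 | A=load:t6 B=compute:t5 [load-bound]
step 7: C[6]=7 → dur=7, Σ=64 | A=compute:t6 B=idle [compute-only]

end_cycle[5] = 48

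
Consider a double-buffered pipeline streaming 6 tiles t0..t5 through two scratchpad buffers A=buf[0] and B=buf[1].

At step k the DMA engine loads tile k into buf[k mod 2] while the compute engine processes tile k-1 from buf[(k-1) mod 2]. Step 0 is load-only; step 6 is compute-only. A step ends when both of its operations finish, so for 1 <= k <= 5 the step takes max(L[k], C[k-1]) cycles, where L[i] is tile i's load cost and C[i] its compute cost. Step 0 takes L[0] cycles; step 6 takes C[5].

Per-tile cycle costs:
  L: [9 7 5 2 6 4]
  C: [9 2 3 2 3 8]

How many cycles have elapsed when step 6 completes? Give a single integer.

[0] DMA t0→A (9c) ∥ CU idle ⇒ 9c, clock 9
[1] DMA t1→B (7c) ∥ CU A:t0 (9c) ⇒ 9c, clock 18
[2] DMA t2→A (5c) ∥ CU B:t1 (2c) ⇒ 5c, clock 23
[3] DMA t3→B (2c) ∥ CU A:t2 (3c) ⇒ 3c, clock 26
[4] DMA t4→A (6c) ∥ CU B:t3 (2c) ⇒ 6c, clock 32
[5] DMA t5→B (4c) ∥ CU A:t4 (3c) ⇒ 4c, clock 36
[6] DMA idle ∥ CU B:t5 (8c) ⇒ 8c, clock 44

end_cycle[6] = 44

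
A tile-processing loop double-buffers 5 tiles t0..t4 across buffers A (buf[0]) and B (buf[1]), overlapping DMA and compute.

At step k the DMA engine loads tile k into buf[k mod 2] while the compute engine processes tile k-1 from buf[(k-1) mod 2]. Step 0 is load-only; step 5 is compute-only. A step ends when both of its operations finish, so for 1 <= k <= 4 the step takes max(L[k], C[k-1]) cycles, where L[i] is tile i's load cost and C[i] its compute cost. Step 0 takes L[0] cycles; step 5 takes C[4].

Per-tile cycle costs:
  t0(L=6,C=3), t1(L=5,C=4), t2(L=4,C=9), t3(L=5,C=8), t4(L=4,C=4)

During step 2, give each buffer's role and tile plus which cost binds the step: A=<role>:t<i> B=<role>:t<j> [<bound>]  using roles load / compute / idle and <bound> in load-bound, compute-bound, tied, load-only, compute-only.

step 0: L[0]=6 → dur=6, Σ=6 | A=load:t0 B=idle [load-only]
step 1: L[1]=5 C[0]=3 → dur=5, Σ=11 | A=compute:t0 B=load:t1 [load-bound]
step 2: L[2]=4 C[1]=4 → dur=4, Σ=15 | A=load:t2 B=compute:t1 [tied]
step 3: L[3]=5 C[2]=9 → dur=9, Σ=24 | A=compute:t2 B=load:t3 [compute-bound]
step 4: L[4]=4 C[3]=8 → dur=8, Σ=32 | A=load:t4 B=compute:t3 [compute-bound]
step 5: C[4]=4 → dur=4, Σ=36 | A=compute:t4 B=idle [compute-only]

step 2: A=load:t2 B=compute:t1 [tied]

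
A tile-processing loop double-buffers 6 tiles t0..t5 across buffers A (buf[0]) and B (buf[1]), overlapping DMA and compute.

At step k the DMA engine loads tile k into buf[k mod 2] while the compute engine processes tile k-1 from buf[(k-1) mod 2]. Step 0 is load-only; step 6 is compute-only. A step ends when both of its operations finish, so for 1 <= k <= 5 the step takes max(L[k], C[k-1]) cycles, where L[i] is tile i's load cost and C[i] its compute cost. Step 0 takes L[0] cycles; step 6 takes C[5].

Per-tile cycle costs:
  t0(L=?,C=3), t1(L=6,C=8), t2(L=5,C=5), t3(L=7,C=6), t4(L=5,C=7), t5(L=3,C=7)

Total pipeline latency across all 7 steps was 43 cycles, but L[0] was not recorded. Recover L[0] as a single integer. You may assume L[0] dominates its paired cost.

step 0 → dur = L[0]=? = L[0]  (unknown; binding)
step 1 → dur = max(L[1]=6, C[0]=3) = 6
step 2 → dur = max(L[2]=5, C[1]=8) = 8
step 3 → dur = max(L[3]=7, C[2]=5) = 7
step 4 → dur = max(L[4]=5, C[3]=6) = 6
step 5 → dur = max(L[5]=3, C[4]=7) = 7
step 6 → dur = C[5]=7 = 7
sum of known step durations = 41
dur[0] = total - known = 43 - 41 = 2
L[0] is the binding max in step 0, so L[0] = dur[0] = 2

L[0] = 2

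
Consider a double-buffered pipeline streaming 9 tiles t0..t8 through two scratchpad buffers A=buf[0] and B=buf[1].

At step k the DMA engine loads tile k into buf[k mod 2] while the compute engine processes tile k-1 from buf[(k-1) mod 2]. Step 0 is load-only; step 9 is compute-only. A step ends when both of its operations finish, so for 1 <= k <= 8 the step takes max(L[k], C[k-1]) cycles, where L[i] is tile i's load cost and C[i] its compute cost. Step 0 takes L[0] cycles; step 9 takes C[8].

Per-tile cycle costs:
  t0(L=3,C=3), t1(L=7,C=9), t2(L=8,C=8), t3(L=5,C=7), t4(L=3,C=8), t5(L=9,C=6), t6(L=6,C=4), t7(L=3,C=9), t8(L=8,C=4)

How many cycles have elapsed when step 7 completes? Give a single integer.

  0. 3=3c; end=3; A:t0 B:-
  1. max(7,3)=7c; end=10; A:t0 B:t1
  2. max(8,9)=9c; end=19; A:t2 B:t1
  3. max(5,8)=8c; end=27; A:t2 B:t3
  4. max(3,7)=7c; end=34; A:t4 B:t3
  5. max(9,8)=9c; end=43; A:t4 B:t5
  6. max(6,6)=6c; end=49; A:t6 B:t5
  7. max(3,4)=4c; end=53; A:t6 B:t7
  8. max(8,9)=9c; end=62; A:t8 B:t7
  9. 4=4c; end=66; A:t8 B:t7

end_cycle[7] = 53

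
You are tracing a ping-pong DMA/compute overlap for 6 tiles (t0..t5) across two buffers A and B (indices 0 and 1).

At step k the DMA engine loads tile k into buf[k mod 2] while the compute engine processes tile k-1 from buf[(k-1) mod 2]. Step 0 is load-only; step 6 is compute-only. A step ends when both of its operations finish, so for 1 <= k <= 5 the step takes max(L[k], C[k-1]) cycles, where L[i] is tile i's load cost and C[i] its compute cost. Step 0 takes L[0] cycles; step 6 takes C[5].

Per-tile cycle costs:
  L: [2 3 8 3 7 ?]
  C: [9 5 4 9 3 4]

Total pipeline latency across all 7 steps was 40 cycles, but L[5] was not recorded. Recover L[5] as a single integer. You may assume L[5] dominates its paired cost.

step 0 = dur = L[0]=2 = 2
step 1 = dur = max(L[1]=3, C[0]=9) = 9
step 2 = dur = max(L[2]=8, C[1]=5) = 8
step 3 = dur = max(L[3]=3, C[2]=4) = 4
step 4 = dur = max(L[4]=7, C[3]=9) = 9
step 5 = dur = max(L[5]=?, C[4]=3) = L[5]  (unknown; binding)
step 6 = dur = C[5]=4 = 4
sum of known step durations = 36
dur[5] = total - known = 40 - 36 = 4
L[5] is the binding max in step 5, so L[5] = dur[5] = 4

L[5] = 4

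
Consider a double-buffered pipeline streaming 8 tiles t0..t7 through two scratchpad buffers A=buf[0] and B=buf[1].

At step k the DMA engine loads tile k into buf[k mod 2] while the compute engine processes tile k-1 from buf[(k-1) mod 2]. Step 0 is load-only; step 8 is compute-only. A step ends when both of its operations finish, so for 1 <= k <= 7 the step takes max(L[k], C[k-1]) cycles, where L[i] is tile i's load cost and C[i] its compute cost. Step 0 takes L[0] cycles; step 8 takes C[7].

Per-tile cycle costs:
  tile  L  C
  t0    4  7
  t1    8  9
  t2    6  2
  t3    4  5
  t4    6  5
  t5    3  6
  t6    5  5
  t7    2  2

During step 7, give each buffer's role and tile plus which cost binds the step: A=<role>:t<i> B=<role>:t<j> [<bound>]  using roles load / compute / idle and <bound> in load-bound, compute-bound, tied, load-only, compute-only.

[0] DMA t0→A (4c) ∥ CU idle ⇒ 4c, clock 4
[1] DMA t1→B (8c) ∥ CU A:t0 (7c) ⇒ 8c, clock 12
[2] DMA t2→A (6c) ∥ CU B:t1 (9c) ⇒ 9c, clock 21
[3] DMA t3→B (4c) ∥ CU A:t2 (2c) ⇒ 4c, clock 25
[4] DMA t4→A (6c) ∥ CU B:t3 (5c) ⇒ 6c, clock 31
[5] DMA t5→B (3c) ∥ CU A:t4 (5c) ⇒ 5c, clock 36
[6] DMA t6→A (5c) ∥ CU B:t5 (6c) ⇒ 6c, clock 42
[7] DMA t7→B (2c) ∥ CU A:t6 (5c) ⇒ 5c, clock 47
[8] DMA idle ∥ CU B:t7 (2c) ⇒ 2c, clock 49

step 7: A=compute:t6 B=load:t7 [compute-bound]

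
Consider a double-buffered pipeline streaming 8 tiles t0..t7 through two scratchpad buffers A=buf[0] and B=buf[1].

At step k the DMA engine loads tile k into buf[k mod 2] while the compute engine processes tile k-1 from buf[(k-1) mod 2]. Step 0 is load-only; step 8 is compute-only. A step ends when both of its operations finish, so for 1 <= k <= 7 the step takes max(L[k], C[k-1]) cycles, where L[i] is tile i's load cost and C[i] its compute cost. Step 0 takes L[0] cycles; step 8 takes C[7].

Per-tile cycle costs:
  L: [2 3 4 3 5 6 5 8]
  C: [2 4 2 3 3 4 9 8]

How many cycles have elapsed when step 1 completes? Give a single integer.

end_cycle[1] = 5

step 0: L[0]=2 → dur=2, Σ=2 | A=load:t0 B=idle [load-only]
step 1: L[1]=3 C[0]=2 → dur=3, Σ=5 | A=compute:t0 B=load:t1 [load-bound]
step 2: L[2]=4 C[1]=4 → dur=4, Σ=9 | A=load:t2 B=compute:t1 [tied]
step 3: L[3]=3 C[2]=2 → dur=3, Σ=12 | A=compute:t2 B=load:t3 [load-bound]
step 4: L[4]=5 C[3]=3 → dur=5, Σ=17 | A=load:t4 B=compute:t3 [load-bound]
step 5: L[5]=6 C[4]=3 → dur=6, Σ=23 | A=compute:t4 B=load:t5 [load-bound]
step 6: L[6]=5 C[5]=4 → dur=5, Σ=28 | A=load:t6 B=compute:t5 [load-bound]
step 7: L[7]=8 C[6]=9 → dur=9, Σ=37 | A=compute:t6 B=load:t7 [compute-bound]
step 8: C[7]=8 → dur=8, Σ=45 | A=idle B=compute:t7 [compute-only]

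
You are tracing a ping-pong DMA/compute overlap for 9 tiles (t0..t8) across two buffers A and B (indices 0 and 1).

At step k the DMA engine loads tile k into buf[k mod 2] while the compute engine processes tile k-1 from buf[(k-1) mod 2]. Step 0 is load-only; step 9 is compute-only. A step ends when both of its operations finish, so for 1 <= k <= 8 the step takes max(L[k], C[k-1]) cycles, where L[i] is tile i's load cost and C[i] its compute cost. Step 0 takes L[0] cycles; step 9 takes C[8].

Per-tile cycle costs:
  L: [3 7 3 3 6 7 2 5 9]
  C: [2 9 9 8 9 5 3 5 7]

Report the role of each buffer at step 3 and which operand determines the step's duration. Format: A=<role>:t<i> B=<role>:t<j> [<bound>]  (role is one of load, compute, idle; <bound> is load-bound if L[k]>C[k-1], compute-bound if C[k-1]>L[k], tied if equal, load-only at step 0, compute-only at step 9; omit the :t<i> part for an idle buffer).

step 3: A=compute:t2 B=load:t3 [compute-bound]

step 0: L[0]=3 → dur=3, Σ=3 | A=load:t0 B=idle [load-only]
step 1: L[1]=7 C[0]=2 → dur=7, Σ=10 | A=compute:t0 B=load:t1 [load-bound]
step 2: L[2]=3 C[1]=9 → dur=9, Σ=19 | A=load:t2 B=compute:t1 [compute-bound]
step 3: L[3]=3 C[2]=9 → dur=9, Σ=28 | A=compute:t2 B=load:t3 [compute-bound]
step 4: L[4]=6 C[3]=8 → dur=8, Σ=36 | A=load:t4 B=compute:t3 [compute-bound]
step 5: L[5]=7 C[4]=9 → dur=9, Σ=45 | A=compute:t4 B=load:t5 [compute-bound]
step 6: L[6]=2 C[5]=5 → dur=5, Σ=50 | A=load:t6 B=compute:t5 [compute-bound]
step 7: L[7]=5 C[6]=3 → dur=5, Σ=55 | A=compute:t6 B=load:t7 [load-bound]
step 8: L[8]=9 C[7]=5 → dur=9, Σ=64 | A=load:t8 B=compute:t7 [load-bound]
step 9: C[8]=7 → dur=7, Σ=71 | A=compute:t8 B=idle [compute-only]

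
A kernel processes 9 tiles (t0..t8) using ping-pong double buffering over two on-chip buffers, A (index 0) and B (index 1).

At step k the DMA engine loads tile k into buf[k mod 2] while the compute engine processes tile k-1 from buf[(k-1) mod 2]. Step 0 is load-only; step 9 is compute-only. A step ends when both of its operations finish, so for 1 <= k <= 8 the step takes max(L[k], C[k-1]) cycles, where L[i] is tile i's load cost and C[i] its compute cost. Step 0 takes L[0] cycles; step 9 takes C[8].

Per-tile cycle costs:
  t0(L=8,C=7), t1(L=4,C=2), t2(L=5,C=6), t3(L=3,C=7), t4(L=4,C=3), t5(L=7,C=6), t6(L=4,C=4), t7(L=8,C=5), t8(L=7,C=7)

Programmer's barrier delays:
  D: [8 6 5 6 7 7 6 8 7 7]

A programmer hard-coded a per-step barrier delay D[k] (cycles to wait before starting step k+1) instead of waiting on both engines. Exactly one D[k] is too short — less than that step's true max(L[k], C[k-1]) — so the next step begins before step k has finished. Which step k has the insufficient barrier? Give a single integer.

hazard at step 1

[0] required=L[0]=8=8 vs D=8 ok
[1] required=max(L[1]=4,C[0]=7)=7 vs D=6 SHORT
[2] required=max(L[2]=5,C[1]=2)=5 vs D=5 ok
[3] required=max(L[3]=3,C[2]=6)=6 vs D=6 ok
[4] required=max(L[4]=4,C[3]=7)=7 vs D=7 ok
[5] required=max(L[5]=7,C[4]=3)=7 vs D=7 ok
[6] required=max(L[6]=4,C[5]=6)=6 vs D=6 ok
[7] required=max(L[7]=8,C[6]=4)=8 vs D=8 ok
[8] required=max(L[8]=7,C[7]=5)=7 vs D=7 ok
[9] required=C[8]=7=7 vs D=7 ok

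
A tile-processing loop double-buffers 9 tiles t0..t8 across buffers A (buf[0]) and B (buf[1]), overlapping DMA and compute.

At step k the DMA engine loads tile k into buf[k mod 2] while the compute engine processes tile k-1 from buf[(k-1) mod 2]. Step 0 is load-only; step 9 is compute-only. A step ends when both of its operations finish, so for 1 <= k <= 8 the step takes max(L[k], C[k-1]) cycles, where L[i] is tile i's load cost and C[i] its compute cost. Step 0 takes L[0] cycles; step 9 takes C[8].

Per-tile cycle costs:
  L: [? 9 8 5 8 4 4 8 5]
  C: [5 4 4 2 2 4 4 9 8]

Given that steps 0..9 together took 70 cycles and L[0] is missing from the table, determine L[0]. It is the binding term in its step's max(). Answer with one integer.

step 0 | dur = L[0]=? = L[0]  (unknown; binding)
step 1 | dur = max(L[1]=9, C[0]=5) = 9
step 2 | dur = max(L[2]=8, C[1]=4) = 8
step 3 | dur = max(L[3]=5, C[2]=4) = 5
step 4 | dur = max(L[4]=8, C[3]=2) = 8
step 5 | dur = max(L[5]=4, C[4]=2) = 4
step 6 | dur = max(L[6]=4, C[5]=4) = 4
step 7 | dur = max(L[7]=8, C[6]=4) = 8
step 8 | dur = max(L[8]=5, C[7]=9) = 9
step 9 | dur = C[8]=8 = 8
sum of known step durations = 63
dur[0] = total - known = 70 - 63 = 7
L[0] is the binding max in step 0, so L[0] = dur[0] = 7

L[0] = 7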